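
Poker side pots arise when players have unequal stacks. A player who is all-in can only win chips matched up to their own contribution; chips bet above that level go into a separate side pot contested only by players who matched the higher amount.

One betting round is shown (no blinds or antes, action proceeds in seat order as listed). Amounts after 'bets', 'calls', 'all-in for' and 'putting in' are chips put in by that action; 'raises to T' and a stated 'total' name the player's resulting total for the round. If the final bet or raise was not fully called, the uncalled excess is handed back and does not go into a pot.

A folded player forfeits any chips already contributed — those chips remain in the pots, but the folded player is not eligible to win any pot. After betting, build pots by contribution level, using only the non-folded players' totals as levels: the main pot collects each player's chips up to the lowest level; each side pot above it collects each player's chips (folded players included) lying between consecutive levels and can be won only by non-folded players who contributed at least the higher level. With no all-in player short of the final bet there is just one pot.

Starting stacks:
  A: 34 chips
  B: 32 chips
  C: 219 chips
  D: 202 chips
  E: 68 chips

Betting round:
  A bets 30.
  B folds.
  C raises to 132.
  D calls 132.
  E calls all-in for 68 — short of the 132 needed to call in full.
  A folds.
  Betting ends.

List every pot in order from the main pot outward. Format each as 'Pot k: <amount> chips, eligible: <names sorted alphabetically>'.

Contributions: A=30, C=132, D=132, E=68
Folded: A, B
Pot levels (distinct totals of non-folded players): 68, 132
Layer 1-68: A 30 + C 68 + D 68 + E 68 = 234 chips; eligible C, D, E
Layer 69-132: 64 each from C, D = 64*2 = 128 chips; eligible C, D

Pot 1: 234 chips, eligible: C, D, E
Pot 2: 128 chips, eligible: C, D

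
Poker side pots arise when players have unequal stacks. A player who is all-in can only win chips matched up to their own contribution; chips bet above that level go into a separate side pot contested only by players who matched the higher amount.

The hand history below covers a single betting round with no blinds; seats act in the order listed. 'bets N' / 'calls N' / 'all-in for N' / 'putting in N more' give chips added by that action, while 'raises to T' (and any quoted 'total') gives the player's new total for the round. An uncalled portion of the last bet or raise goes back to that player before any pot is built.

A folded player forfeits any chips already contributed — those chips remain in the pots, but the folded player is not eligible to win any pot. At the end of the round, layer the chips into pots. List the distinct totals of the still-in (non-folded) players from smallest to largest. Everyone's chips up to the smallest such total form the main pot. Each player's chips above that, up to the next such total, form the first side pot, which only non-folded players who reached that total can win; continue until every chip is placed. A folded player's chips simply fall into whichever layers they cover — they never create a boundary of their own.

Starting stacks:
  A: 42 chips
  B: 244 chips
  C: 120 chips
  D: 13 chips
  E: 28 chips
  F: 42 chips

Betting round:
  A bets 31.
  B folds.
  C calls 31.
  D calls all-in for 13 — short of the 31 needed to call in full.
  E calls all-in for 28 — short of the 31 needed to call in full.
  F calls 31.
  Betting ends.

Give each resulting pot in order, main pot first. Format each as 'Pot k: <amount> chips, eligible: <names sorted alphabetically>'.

Contributions: A=31, C=31, D=13, E=28, F=31
Folded: B
Pot levels (distinct totals of non-folded players): 13, 28, 31
Layer 1-13: 13 each from A, C, D, E, F = 13*5 = 65 chips; eligible A, C, D, E, F
Layer 14-28: 15 each from A, C, E, F = 15*4 = 60 chips; eligible A, C, E, F
Layer 29-31: 3 each from A, C, F = 3*3 = 9 chips; eligible A, C, F

Pot 1: 65 chips, eligible: A, C, D, E, F
Pot 2: 60 chips, eligible: A, C, E, F
Pot 3: 9 chips, eligible: A, C, F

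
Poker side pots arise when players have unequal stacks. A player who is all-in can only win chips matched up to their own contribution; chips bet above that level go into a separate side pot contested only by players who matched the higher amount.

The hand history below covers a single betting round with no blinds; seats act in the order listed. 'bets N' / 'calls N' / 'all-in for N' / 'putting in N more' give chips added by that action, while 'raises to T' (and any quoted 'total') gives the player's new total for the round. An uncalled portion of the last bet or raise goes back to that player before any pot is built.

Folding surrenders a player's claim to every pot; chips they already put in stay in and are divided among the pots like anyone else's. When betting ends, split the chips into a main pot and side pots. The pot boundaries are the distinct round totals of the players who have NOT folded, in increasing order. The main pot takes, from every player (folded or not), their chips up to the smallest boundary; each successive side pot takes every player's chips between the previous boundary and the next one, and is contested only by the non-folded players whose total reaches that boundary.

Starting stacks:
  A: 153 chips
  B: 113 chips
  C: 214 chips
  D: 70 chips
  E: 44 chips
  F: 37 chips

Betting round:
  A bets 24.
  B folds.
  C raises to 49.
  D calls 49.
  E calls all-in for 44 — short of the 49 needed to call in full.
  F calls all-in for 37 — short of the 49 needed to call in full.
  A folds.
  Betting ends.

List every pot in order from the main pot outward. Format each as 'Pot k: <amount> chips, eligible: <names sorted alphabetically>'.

Pot 1: 172 chips, eligible: C, D, E, F
Pot 2: 21 chips, eligible: C, D, E
Pot 3: 10 chips, eligible: C, D

Derivation:
Contributions: A=24, C=49, D=49, E=44, F=37
Folded: A, B
Pot levels (distinct totals of non-folded players): 37, 44, 49
Layer 1-37: A 24 + C 37 + D 37 + E 37 + F 37 = 172 chips; eligible C, D, E, F
Layer 38-44: 7 each from C, D, E = 7*3 = 21 chips; eligible C, D, E
Layer 45-49: 5 each from C, D = 5*2 = 10 chips; eligible C, D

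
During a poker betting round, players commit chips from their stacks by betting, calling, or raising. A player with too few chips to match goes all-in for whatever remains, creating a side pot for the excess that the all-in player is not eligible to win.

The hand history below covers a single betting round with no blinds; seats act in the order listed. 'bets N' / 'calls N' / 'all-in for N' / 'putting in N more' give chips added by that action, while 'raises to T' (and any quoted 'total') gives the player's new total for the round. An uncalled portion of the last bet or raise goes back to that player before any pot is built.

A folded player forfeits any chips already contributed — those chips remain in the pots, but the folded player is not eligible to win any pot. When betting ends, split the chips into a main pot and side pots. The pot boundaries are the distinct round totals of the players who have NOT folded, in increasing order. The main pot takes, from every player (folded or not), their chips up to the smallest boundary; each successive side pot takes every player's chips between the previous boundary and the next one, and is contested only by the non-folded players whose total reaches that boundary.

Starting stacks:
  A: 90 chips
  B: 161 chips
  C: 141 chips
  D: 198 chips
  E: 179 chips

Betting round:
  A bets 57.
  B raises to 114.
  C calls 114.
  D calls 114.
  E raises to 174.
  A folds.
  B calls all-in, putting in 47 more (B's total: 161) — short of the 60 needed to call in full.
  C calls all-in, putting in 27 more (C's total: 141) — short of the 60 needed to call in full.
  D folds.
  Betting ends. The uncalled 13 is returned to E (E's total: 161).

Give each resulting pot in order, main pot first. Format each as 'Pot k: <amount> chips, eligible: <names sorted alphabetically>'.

Pot 1: 594 chips, eligible: B, C, E
Pot 2: 40 chips, eligible: B, E

Derivation:
Contributions (after 13 returned to E): A=57, B=161, C=141, D=114, E=161
Folded: A, D
Pot levels (distinct totals of non-folded players): 141, 161
Layer 1-141: A 57 + B 141 + C 141 + D 114 + E 141 = 594 chips; eligible B, C, E
Layer 142-161: 20 each from B, E = 20*2 = 40 chips; eligible B, E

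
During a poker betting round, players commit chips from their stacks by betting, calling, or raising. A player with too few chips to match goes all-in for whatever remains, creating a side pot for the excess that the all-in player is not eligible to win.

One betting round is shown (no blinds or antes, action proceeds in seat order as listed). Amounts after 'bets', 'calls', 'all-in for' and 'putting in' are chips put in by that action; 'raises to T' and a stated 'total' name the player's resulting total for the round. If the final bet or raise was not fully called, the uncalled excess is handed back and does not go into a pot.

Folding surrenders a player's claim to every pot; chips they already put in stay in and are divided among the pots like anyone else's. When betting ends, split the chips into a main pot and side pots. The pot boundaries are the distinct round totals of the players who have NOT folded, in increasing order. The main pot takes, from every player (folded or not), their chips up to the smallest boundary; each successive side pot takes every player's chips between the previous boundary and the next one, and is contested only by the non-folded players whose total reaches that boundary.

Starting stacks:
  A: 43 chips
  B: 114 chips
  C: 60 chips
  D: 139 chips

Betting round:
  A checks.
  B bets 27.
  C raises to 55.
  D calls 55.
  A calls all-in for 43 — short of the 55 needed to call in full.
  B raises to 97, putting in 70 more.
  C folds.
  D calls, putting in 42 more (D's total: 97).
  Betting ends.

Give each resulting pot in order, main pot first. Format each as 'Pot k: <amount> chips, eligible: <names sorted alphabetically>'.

Contributions: A=43, B=97, C=55, D=97
Folded: C
Pot levels (distinct totals of non-folded players): 43, 97
Layer 1-43: 43 each from A, B, C, D = 43*4 = 172 chips; eligible A, B, D
Layer 44-97: B 54 + C 12 + D 54 = 120 chips; eligible B, D

Pot 1: 172 chips, eligible: A, B, D
Pot 2: 120 chips, eligible: B, D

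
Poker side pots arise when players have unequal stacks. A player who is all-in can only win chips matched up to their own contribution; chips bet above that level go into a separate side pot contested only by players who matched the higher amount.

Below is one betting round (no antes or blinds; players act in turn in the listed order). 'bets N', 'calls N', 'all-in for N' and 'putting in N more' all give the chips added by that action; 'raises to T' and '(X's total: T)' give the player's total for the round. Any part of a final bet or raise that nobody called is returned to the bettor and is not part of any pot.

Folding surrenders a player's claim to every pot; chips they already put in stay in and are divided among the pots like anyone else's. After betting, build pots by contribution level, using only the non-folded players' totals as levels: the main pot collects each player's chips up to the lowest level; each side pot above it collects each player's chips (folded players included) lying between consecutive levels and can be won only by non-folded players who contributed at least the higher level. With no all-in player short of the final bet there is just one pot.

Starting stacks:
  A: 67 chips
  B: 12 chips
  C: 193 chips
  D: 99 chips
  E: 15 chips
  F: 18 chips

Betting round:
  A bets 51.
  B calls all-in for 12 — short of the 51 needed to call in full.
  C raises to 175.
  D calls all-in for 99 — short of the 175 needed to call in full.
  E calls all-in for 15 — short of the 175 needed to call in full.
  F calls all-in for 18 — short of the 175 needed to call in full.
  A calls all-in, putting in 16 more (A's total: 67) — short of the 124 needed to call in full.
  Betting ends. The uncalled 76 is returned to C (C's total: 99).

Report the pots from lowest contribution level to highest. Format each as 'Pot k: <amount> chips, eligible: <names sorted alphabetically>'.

Contributions (after 76 returned to C): A=67, B=12, C=99, D=99, E=15, F=18
Pot levels (distinct totals of non-folded players): 12, 15, 18, 67, 99
Layer 1-12: 12 each from A, B, C, D, E, F = 12*6 = 72 chips; eligible A, B, C, D, E, F
Layer 13-15: 3 each from A, C, D, E, F = 3*5 = 15 chips; eligible A, C, D, E, F
Layer 16-18: 3 each from A, C, D, F = 3*4 = 12 chips; eligible A, C, D, F
Layer 19-67: 49 each from A, C, D = 49*3 = 147 chips; eligible A, C, D
Layer 68-99: 32 each from C, D = 32*2 = 64 chips; eligible C, D

Pot 1: 72 chips, eligible: A, B, C, D, E, F
Pot 2: 15 chips, eligible: A, C, D, E, F
Pot 3: 12 chips, eligible: A, C, D, F
Pot 4: 147 chips, eligible: A, C, D
Pot 5: 64 chips, eligible: C, D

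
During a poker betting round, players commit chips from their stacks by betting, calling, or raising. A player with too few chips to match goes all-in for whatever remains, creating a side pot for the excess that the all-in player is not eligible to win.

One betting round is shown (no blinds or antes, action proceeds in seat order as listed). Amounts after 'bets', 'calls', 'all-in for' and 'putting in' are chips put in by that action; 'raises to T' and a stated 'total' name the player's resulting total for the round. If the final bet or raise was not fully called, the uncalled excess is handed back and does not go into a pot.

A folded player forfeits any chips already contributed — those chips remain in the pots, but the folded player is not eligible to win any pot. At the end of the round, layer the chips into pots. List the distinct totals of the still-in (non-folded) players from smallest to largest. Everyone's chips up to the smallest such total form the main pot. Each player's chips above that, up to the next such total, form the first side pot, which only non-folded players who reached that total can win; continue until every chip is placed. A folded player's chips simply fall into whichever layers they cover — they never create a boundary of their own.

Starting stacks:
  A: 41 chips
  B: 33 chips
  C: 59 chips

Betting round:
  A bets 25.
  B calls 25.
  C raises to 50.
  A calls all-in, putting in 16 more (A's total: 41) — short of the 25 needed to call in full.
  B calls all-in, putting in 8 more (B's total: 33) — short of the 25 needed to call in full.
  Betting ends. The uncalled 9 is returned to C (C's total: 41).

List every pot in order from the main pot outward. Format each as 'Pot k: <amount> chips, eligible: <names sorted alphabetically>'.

Contributions (after 9 returned to C): A=41, B=33, C=41
Pot levels (distinct totals of non-folded players): 33, 41
Layer 1-33: 33 each from A, B, C = 33*3 = 99 chips; eligible A, B, C
Layer 34-41: 8 each from A, C = 8*2 = 16 chips; eligible A, C

Pot 1: 99 chips, eligible: A, B, C
Pot 2: 16 chips, eligible: A, C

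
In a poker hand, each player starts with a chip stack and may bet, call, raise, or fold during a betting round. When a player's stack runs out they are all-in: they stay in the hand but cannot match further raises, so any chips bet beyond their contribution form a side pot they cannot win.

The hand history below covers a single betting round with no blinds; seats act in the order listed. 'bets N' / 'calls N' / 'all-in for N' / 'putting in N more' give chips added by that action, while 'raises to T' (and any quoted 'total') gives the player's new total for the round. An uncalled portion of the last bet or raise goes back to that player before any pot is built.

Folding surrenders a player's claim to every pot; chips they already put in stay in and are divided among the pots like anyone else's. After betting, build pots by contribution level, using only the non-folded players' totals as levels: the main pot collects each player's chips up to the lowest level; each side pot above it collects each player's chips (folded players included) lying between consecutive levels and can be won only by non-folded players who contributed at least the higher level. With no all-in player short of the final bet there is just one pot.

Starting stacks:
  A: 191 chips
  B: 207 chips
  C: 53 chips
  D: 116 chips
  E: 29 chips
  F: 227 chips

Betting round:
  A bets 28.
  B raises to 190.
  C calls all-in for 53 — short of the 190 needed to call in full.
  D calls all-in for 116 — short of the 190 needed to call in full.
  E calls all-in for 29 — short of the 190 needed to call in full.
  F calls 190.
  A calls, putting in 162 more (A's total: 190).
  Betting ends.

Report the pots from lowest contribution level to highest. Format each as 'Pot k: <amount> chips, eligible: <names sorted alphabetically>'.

Contributions: A=190, B=190, C=53, D=116, E=29, F=190
Pot levels (distinct totals of non-folded players): 29, 53, 116, 190
Layer 1-29: 29 each from A, B, C, D, E, F = 29*6 = 174 chips; eligible A, B, C, D, E, F
Layer 30-53: 24 each from A, B, C, D, F = 24*5 = 120 chips; eligible A, B, C, D, F
Layer 54-116: 63 each from A, B, D, F = 63*4 = 252 chips; eligible A, B, D, F
Layer 117-190: 74 each from A, B, F = 74*3 = 222 chips; eligible A, B, F

Pot 1: 174 chips, eligible: A, B, C, D, E, F
Pot 2: 120 chips, eligible: A, B, C, D, F
Pot 3: 252 chips, eligible: A, B, D, F
Pot 4: 222 chips, eligible: A, B, F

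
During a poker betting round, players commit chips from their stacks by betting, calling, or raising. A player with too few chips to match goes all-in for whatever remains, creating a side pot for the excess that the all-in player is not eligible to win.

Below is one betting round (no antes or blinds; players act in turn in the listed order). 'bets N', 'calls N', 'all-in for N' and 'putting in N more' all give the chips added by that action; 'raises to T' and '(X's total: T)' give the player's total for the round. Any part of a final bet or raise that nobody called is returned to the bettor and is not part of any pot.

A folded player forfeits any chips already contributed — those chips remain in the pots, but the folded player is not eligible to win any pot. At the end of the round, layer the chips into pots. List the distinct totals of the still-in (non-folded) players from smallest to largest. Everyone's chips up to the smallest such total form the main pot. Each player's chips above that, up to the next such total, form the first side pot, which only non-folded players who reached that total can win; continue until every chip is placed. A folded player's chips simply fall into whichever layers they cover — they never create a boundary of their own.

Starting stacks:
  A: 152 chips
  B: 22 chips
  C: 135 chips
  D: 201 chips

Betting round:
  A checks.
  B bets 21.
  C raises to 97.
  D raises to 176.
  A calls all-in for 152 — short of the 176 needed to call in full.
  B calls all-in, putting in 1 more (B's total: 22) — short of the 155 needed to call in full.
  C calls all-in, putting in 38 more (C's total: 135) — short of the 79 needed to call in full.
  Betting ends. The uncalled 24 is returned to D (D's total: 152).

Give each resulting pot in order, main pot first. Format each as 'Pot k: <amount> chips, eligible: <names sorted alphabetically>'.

Contributions (after 24 returned to D): A=152, B=22, C=135, D=152
Pot levels (distinct totals of non-folded players): 22, 135, 152
Layer 1-22: 22 each from A, B, C, D = 22*4 = 88 chips; eligible A, B, C, D
Layer 23-135: 113 each from A, C, D = 113*3 = 339 chips; eligible A, C, D
Layer 136-152: 17 each from A, D = 17*2 = 34 chips; eligible A, D

Pot 1: 88 chips, eligible: A, B, C, D
Pot 2: 339 chips, eligible: A, C, D
Pot 3: 34 chips, eligible: A, D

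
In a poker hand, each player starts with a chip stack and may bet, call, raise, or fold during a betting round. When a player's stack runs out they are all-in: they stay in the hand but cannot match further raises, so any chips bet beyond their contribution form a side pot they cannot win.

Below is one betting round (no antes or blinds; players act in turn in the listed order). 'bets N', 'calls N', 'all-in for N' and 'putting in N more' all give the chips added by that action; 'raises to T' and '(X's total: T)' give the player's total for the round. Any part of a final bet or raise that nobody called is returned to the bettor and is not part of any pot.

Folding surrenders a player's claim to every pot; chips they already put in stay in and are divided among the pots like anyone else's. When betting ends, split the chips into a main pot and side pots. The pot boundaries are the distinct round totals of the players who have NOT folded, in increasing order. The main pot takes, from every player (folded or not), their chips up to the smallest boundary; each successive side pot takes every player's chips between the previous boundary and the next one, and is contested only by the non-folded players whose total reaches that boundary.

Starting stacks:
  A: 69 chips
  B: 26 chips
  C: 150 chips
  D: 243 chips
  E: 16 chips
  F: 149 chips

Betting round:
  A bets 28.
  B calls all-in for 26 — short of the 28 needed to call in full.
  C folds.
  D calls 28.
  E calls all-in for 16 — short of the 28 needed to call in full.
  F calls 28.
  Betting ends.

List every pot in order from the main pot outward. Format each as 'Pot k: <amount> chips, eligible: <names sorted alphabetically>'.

Contributions: A=28, B=26, D=28, E=16, F=28
Folded: C
Pot levels (distinct totals of non-folded players): 16, 26, 28
Layer 1-16: 16 each from A, B, D, E, F = 16*5 = 80 chips; eligible A, B, D, E, F
Layer 17-26: 10 each from A, B, D, F = 10*4 = 40 chips; eligible A, B, D, F
Layer 27-28: 2 each from A, D, F = 2*3 = 6 chips; eligible A, D, F

Pot 1: 80 chips, eligible: A, B, D, E, F
Pot 2: 40 chips, eligible: A, B, D, F
Pot 3: 6 chips, eligible: A, D, F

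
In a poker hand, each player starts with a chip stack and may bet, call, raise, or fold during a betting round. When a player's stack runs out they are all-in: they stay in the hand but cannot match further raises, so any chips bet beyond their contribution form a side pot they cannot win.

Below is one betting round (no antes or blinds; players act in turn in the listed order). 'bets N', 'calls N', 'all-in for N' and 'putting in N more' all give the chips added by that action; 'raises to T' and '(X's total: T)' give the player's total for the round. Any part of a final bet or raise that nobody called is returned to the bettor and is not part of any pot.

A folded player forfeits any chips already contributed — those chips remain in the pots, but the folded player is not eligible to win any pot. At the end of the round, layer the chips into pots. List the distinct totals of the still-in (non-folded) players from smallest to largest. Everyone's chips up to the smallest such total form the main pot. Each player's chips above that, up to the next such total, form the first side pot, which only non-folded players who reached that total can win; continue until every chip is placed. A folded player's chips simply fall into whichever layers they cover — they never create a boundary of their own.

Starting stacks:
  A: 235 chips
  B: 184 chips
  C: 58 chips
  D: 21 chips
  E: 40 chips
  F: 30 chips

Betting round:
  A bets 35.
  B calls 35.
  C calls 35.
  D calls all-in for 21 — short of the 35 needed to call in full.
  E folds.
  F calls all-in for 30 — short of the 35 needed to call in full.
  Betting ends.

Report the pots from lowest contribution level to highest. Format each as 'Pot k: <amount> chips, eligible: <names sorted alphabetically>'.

Contributions: A=35, B=35, C=35, D=21, F=30
Folded: E
Pot levels (distinct totals of non-folded players): 21, 30, 35
Layer 1-21: 21 each from A, B, C, D, F = 21*5 = 105 chips; eligible A, B, C, D, F
Layer 22-30: 9 each from A, B, C, F = 9*4 = 36 chips; eligible A, B, C, F
Layer 31-35: 5 each from A, B, C = 5*3 = 15 chips; eligible A, B, C

Pot 1: 105 chips, eligible: A, B, C, D, F
Pot 2: 36 chips, eligible: A, B, C, F
Pot 3: 15 chips, eligible: A, B, C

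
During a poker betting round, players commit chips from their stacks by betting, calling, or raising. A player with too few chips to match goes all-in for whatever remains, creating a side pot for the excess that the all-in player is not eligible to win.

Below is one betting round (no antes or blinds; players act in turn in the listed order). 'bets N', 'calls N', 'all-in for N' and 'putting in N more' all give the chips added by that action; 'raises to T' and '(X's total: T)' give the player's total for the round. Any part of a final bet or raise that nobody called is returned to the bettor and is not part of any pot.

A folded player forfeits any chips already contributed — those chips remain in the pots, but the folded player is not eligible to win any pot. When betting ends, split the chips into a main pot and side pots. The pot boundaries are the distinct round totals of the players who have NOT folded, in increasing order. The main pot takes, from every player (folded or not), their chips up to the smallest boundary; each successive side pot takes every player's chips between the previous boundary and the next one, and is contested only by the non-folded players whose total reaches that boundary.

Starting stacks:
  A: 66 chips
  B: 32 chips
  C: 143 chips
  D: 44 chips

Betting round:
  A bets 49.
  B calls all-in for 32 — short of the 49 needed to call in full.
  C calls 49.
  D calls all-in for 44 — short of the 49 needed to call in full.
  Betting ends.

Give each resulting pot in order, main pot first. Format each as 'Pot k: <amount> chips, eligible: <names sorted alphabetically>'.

Pot 1: 128 chips, eligible: A, B, C, D
Pot 2: 36 chips, eligible: A, C, D
Pot 3: 10 chips, eligible: A, C

Derivation:
Contributions: A=49, B=32, C=49, D=44
Pot levels (distinct totals of non-folded players): 32, 44, 49
Layer 1-32: 32 each from A, B, C, D = 32*4 = 128 chips; eligible A, B, C, D
Layer 33-44: 12 each from A, C, D = 12*3 = 36 chips; eligible A, C, D
Layer 45-49: 5 each from A, C = 5*2 = 10 chips; eligible A, C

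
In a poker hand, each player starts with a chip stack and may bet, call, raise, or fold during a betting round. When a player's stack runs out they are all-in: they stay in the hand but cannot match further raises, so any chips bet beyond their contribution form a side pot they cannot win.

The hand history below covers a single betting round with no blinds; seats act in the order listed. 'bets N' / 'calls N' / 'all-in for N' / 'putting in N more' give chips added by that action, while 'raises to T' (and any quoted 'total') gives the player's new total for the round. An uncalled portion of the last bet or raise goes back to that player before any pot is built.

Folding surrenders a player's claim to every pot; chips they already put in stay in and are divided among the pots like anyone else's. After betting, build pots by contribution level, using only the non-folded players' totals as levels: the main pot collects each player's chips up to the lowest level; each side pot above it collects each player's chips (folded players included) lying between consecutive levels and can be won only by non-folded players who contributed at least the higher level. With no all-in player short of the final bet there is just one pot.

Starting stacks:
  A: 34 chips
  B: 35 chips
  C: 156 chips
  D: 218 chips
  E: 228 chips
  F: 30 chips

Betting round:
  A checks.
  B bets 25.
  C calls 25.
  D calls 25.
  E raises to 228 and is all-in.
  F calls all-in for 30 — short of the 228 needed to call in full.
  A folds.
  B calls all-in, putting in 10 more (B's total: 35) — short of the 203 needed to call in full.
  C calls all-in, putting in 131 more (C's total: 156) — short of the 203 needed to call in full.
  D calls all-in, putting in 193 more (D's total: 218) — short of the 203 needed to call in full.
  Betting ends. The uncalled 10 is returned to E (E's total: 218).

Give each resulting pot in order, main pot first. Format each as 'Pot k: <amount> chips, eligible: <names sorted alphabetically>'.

Pot 1: 150 chips, eligible: B, C, D, E, F
Pot 2: 20 chips, eligible: B, C, D, E
Pot 3: 363 chips, eligible: C, D, E
Pot 4: 124 chips, eligible: D, E

Derivation:
Contributions (after 10 returned to E): B=35, C=156, D=218, E=218, F=30
Folded: A
Pot levels (distinct totals of non-folded players): 30, 35, 156, 218
Layer 1-30: 30 each from B, C, D, E, F = 30*5 = 150 chips; eligible B, C, D, E, F
Layer 31-35: 5 each from B, C, D, E = 5*4 = 20 chips; eligible B, C, D, E
Layer 36-156: 121 each from C, D, E = 121*3 = 363 chips; eligible C, D, E
Layer 157-218: 62 each from D, E = 62*2 = 124 chips; eligible D, E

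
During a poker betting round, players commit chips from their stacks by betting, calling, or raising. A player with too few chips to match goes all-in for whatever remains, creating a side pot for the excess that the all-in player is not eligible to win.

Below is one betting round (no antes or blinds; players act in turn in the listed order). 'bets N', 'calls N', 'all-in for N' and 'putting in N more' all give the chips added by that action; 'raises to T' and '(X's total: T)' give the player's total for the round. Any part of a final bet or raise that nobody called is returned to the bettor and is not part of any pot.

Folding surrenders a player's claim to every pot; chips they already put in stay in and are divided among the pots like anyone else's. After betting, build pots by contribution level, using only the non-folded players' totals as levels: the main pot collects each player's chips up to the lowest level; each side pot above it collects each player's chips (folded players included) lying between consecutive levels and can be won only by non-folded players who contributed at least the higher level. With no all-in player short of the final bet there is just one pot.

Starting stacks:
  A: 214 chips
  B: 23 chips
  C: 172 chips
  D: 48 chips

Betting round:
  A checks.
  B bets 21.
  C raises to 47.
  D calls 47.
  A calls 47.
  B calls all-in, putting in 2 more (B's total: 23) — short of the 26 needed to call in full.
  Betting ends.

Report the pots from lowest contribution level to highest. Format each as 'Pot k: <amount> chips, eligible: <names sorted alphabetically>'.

Pot 1: 92 chips, eligible: A, B, C, D
Pot 2: 72 chips, eligible: A, C, D

Derivation:
Contributions: A=47, B=23, C=47, D=47
Pot levels (distinct totals of non-folded players): 23, 47
Layer 1-23: 23 each from A, B, C, D = 23*4 = 92 chips; eligible A, B, C, D
Layer 24-47: 24 each from A, C, D = 24*3 = 72 chips; eligible A, C, D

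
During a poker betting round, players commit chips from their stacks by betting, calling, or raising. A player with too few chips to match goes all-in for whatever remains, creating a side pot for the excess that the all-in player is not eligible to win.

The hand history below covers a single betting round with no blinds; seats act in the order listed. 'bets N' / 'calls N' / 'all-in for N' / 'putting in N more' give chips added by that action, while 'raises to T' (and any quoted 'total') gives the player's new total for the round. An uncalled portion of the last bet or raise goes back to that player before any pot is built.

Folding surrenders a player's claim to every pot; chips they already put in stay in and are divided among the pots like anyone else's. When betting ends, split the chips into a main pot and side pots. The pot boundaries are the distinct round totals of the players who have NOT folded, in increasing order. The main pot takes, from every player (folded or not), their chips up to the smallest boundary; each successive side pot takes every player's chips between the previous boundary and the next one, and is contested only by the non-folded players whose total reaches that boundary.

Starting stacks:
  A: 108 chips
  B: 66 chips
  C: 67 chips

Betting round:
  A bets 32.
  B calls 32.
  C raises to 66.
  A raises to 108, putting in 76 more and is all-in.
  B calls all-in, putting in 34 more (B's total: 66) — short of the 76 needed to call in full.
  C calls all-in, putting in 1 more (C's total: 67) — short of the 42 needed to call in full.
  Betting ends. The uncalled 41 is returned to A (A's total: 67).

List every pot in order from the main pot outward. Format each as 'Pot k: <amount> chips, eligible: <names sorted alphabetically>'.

Pot 1: 198 chips, eligible: A, B, C
Pot 2: 2 chips, eligible: A, C

Derivation:
Contributions (after 41 returned to A): A=67, B=66, C=67
Pot levels (distinct totals of non-folded players): 66, 67
Layer 1-66: 66 each from A, B, C = 66*3 = 198 chips; eligible A, B, C
Layer 67-67: 1 each from A, C = 1*2 = 2 chips; eligible A, C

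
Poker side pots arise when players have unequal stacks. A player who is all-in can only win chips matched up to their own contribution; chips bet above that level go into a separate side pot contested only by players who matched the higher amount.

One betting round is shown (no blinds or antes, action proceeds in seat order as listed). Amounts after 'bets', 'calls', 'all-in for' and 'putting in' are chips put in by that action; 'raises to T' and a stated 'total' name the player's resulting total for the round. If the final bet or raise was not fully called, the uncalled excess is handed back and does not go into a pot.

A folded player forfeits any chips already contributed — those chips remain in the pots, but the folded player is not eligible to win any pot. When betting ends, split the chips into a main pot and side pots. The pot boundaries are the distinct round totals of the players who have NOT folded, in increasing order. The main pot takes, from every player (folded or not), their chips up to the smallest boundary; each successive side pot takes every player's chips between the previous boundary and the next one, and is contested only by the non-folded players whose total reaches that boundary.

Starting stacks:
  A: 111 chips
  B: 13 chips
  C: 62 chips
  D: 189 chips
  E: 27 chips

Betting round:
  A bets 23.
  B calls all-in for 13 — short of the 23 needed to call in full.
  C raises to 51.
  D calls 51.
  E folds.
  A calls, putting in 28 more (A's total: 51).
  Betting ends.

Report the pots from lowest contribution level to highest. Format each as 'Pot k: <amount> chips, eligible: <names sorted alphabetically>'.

Pot 1: 52 chips, eligible: A, B, C, D
Pot 2: 114 chips, eligible: A, C, D

Derivation:
Contributions: A=51, B=13, C=51, D=51
Folded: E
Pot levels (distinct totals of non-folded players): 13, 51
Layer 1-13: 13 each from A, B, C, D = 13*4 = 52 chips; eligible A, B, C, D
Layer 14-51: 38 each from A, C, D = 38*3 = 114 chips; eligible A, C, D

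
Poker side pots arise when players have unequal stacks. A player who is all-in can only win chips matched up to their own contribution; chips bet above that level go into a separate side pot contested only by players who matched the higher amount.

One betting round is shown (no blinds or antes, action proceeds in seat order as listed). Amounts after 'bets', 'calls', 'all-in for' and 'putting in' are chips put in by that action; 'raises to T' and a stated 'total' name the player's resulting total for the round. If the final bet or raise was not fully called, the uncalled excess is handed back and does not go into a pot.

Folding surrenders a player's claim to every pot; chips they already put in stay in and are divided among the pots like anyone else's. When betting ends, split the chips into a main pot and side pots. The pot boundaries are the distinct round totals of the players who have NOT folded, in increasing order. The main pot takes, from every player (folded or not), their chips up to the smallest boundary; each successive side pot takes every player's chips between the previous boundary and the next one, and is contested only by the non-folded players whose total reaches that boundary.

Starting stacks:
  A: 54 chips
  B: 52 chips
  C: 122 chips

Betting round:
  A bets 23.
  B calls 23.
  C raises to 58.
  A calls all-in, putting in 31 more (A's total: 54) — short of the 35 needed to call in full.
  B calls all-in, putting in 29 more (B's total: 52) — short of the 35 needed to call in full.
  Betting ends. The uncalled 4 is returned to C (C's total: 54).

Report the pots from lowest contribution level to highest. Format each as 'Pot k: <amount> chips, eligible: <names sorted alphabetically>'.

Pot 1: 156 chips, eligible: A, B, C
Pot 2: 4 chips, eligible: A, C

Derivation:
Contributions (after 4 returned to C): A=54, B=52, C=54
Pot levels (distinct totals of non-folded players): 52, 54
Layer 1-52: 52 each from A, B, C = 52*3 = 156 chips; eligible A, B, C
Layer 53-54: 2 each from A, C = 2*2 = 4 chips; eligible A, C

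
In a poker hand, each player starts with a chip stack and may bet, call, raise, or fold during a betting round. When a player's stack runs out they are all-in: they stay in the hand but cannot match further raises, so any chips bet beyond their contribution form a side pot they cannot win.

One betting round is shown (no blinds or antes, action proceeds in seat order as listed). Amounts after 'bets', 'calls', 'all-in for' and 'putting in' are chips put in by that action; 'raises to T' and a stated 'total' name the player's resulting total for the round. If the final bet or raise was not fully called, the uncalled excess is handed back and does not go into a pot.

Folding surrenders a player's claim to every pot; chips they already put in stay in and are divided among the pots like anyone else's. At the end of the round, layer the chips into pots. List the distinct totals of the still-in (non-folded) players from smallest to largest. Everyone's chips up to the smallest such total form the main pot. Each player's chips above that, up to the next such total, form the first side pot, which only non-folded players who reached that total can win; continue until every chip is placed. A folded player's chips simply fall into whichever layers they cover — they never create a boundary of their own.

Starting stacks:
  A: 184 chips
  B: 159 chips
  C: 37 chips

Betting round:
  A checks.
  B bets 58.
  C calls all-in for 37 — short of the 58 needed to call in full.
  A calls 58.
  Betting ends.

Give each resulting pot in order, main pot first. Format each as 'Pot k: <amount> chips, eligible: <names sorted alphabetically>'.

Contributions: A=58, B=58, C=37
Pot levels (distinct totals of non-folded players): 37, 58
Layer 1-37: 37 each from A, B, C = 37*3 = 111 chips; eligible A, B, C
Layer 38-58: 21 each from A, B = 21*2 = 42 chips; eligible A, B

Pot 1: 111 chips, eligible: A, B, C
Pot 2: 42 chips, eligible: A, B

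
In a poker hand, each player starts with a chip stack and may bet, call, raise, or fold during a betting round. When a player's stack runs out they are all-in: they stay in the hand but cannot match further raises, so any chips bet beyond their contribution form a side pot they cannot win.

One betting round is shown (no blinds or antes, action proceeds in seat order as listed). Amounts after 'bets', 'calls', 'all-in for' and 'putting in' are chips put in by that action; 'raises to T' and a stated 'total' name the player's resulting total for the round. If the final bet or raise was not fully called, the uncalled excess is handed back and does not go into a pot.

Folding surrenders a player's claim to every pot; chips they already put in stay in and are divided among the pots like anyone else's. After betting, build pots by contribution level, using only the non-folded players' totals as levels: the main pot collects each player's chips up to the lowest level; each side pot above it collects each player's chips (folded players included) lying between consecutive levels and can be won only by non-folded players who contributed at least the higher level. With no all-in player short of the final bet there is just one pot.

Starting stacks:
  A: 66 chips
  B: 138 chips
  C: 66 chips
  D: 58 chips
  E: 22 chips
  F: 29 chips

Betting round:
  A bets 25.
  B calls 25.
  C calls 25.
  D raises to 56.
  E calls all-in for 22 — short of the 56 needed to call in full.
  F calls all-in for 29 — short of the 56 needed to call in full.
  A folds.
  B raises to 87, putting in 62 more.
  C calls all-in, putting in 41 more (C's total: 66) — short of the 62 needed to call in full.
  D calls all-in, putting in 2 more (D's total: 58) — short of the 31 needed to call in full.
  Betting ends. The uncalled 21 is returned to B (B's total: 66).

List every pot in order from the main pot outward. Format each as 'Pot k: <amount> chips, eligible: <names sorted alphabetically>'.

Contributions (after 21 returned to B): A=25, B=66, C=66, D=58, E=22, F=29
Folded: A
Pot levels (distinct totals of non-folded players): 22, 29, 58, 66
Layer 1-22: 22 each from A, B, C, D, E, F = 22*6 = 132 chips; eligible B, C, D, E, F
Layer 23-29: A 3 + B 7 + C 7 + D 7 + F 7 = 31 chips; eligible B, C, D, F
Layer 30-58: 29 each from B, C, D = 29*3 = 87 chips; eligible B, C, D
Layer 59-66: 8 each from B, C = 8*2 = 16 chips; eligible B, C

Pot 1: 132 chips, eligible: B, C, D, E, F
Pot 2: 31 chips, eligible: B, C, D, F
Pot 3: 87 chips, eligible: B, C, D
Pot 4: 16 chips, eligible: B, C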